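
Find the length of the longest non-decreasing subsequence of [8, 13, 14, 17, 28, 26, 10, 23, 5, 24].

Scanning left to right, the best length ending at each element is: 8→1, 13→2, 14→3, 17→4, 28→5, 26→5, 10→2, 23→5, 5→1, 24→6.
So the longest non-decreasing subsequence has length 6, e.g. 8, 13, 14, 17, 23, 24.

6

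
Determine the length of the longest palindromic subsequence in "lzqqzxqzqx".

5

One longest palindromic subsequence is xqzqx (positions 6,7,8,9,10); it reads the same forward and backward, and the interval DP gives dp[1][10] = 5.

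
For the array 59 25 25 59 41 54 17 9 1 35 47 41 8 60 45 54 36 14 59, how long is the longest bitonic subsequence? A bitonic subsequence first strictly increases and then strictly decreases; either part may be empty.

7

One longest bitonic subsequence is 25, 59, 54, 47, 45, 36, 14 (positions 2,4,6,11,15,17,18): it rises to 59 then falls. Length 7 is optimal.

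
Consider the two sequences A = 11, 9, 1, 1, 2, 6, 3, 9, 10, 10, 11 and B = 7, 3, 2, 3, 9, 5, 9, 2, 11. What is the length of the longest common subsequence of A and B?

A longest common subsequence is 2, 3, 9, 11 (length 4); the LCS DP confirms no longer common subsequence exists.

4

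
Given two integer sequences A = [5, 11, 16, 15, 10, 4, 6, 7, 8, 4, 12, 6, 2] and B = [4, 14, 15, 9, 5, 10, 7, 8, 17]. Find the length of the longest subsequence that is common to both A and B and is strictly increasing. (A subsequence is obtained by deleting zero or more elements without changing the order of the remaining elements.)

3

A longest common strictly increasing subsequence is 4, 7, 8 (length 3); it appears in order in both A and B, and no longer such subsequence exists.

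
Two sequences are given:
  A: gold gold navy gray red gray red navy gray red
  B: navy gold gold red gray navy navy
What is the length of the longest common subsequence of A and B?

A longest common subsequence is gold, gold, red, gray, navy (length 5); the LCS DP confirms no longer common subsequence exists.

5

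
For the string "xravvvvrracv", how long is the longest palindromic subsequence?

6

Using dp[i][j] = 2 + dp[i+1][j−1] if the ends match, else max(dp[i+1][j], dp[i][j−1]):
dp[1][12] = 6. A witness is avvvva at positions 3,4,5,6,7,10.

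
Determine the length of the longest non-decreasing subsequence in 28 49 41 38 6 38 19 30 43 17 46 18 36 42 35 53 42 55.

One longest non-decreasing subsequence is 28, 38, 38, 43, 46, 53, 55 (positions 1,4,6,9,11,16,18), of length 7; no longer one exists.

7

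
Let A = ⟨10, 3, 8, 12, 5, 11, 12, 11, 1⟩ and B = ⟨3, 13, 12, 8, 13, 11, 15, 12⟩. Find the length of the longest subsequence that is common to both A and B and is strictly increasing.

For each value that appears in both, track the longest common increasing run ending there.
The best achievable length is 4; one witness is 3, 8, 11, 12 (A-positions 2,3,6,7, B-positions 1,4,6,8).

4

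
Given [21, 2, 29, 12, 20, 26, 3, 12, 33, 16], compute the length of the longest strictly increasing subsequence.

Scanning left to right, the best length ending at each element is: 21→1, 2→1, 29→2, 12→2, 20→3, 26→4, 3→2, 12→3, 33→5, 16→4.
So the longest increasing subsequence has length 5, e.g. 2, 12, 20, 26, 33.

5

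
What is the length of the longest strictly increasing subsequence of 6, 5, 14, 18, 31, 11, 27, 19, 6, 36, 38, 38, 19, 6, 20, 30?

6

Let dp[i] be the longest increasing subsequence ending at position i. Then dp = [1, 1, 2, 3, 4, 2, 4, 4, 2, 5, 6, 6, 4, 2, 5, 6].
The maximum is 6; one witness is 6, 14, 18, 31, 36, 38 at positions 1,3,4,5,10,11.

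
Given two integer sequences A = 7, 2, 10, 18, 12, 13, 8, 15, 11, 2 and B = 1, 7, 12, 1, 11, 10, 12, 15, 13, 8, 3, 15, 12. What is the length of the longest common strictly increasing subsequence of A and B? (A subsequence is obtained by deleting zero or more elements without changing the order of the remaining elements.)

5

A longest common strictly increasing subsequence is 7, 10, 12, 13, 15 (length 5); it appears in order in both A and B, and no longer such subsequence exists.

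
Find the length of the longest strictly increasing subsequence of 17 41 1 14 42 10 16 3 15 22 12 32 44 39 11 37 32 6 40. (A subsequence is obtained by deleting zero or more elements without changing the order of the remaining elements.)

Let dp[i] be the longest increasing subsequence ending at position i. Then dp = [1, 2, 1, 2, 3, 2, 3, 2, 3, 4, 3, 5, 6, 6, 3, 6, 5, 3, 7].
The maximum is 7; one witness is 1, 14, 16, 22, 32, 39, 40 at positions 3,4,7,10,12,14,19.

7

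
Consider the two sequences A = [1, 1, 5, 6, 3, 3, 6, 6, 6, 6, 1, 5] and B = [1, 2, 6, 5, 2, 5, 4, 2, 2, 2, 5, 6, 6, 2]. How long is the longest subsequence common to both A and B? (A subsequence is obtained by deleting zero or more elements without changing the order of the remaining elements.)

4

A longest common subsequence is 1, 5, 6, 6 (length 4); the LCS DP confirms no longer common subsequence exists.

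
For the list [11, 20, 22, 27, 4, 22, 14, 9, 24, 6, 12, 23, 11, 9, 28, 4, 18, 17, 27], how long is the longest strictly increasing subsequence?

5

Scanning left to right, the best length ending at each element is: 11→1, 20→2, 22→3, 27→4, 4→1, 22→3, 14→2, 9→2, 24→4, 6→2, 12→3, 23→4, 11→3, 9→3, 28→5, 4→1, 18→4, 17→4, 27→5.
So the longest increasing subsequence has length 5, e.g. 11, 20, 22, 27, 28.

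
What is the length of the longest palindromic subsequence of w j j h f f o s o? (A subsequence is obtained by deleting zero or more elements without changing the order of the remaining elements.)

3

Using dp[i][j] = 2 + dp[i+1][j−1] if the ends match, else max(dp[i+1][j], dp[i][j−1]):
dp[1][9] = 3. A witness is oso at positions 7,8,9.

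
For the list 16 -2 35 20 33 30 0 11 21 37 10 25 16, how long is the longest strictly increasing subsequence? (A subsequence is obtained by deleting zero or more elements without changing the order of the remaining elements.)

Scanning left to right, the best length ending at each element is: 16→1, -2→1, 35→2, 20→2, 33→3, 30→3, 0→2, 11→3, 21→4, 37→5, 10→3, 25→5, 16→4.
So the longest increasing subsequence has length 5, e.g. -2, 0, 11, 21, 37.

5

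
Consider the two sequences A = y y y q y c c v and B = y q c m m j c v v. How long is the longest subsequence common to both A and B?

5

A longest common subsequence is yqccv (length 5); the LCS DP confirms no longer common subsequence exists.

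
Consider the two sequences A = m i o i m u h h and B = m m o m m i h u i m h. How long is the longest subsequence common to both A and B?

Backtracking the LCS table gives one alignment: m (A1,B5) → i (A2,B6) → i (A4,B9) → m (A5,B10) → h (A8,B11).
So the longest common subsequence has length 5.

5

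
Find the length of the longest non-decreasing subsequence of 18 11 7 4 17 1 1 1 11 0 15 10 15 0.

Let dp[i] be the longest non-decreasing subsequence ending at position i. Then dp = [1, 1, 1, 1, 2, 1, 2, 3, 4, 1, 5, 4, 6, 2].
The maximum is 6; one witness is 1, 1, 1, 11, 15, 15 at positions 6,7,8,9,11,13.

6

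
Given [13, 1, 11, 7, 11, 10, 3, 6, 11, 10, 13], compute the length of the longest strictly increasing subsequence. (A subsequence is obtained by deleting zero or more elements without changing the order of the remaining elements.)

5

Scanning left to right, the best length ending at each element is: 13→1, 1→1, 11→2, 7→2, 11→3, 10→3, 3→2, 6→3, 11→4, 10→4, 13→5.
So the longest increasing subsequence has length 5, e.g. 1, 7, 10, 11, 13.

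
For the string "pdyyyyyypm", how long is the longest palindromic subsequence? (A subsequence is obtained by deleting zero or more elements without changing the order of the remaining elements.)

Using dp[i][j] = 2 + dp[i+1][j−1] if the ends match, else max(dp[i+1][j], dp[i][j−1]):
dp[1][10] = 8. A witness is pyyyyyyp at positions 1,3,4,5,6,7,8,9.

8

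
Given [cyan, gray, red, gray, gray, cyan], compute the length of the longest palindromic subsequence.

5

One longest palindromic subsequence is cyan gray gray gray cyan (positions 1,2,4,5,6); it reads the same forward and backward, and the interval DP gives dp[1][6] = 5.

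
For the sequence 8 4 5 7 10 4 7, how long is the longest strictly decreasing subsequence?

Scanning left to right, the best length ending at each element is: 8→1, 4→2, 5→2, 7→2, 10→1, 4→3, 7→2.
So the longest decreasing subsequence has length 3, e.g. 8, 5, 4.

3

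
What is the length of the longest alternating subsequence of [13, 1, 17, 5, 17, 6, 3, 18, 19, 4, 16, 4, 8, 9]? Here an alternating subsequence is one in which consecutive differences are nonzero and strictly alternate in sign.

A longest alternating subsequence is 13, 1, 17, 5, 17, 6, 18, 4, 16, 4, 8 (positions 1,2,3,4,5,6,8,10,11,12,13); its 10 consecutive differences strictly alternate in sign, and length 11 is optimal.

11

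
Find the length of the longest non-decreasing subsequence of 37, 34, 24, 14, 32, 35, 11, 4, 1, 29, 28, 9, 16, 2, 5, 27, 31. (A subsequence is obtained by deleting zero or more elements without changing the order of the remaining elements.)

One longest non-decreasing subsequence is 4, 9, 16, 27, 31 (positions 8,12,13,16,17), of length 5; no longer one exists.

5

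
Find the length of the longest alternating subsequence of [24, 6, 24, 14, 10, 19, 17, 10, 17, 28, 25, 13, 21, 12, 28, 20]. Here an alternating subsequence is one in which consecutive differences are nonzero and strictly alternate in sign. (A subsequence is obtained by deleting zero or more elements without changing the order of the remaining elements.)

Track the best alternating length ending on an up-step vs a down-step at each position: up/down = 1/1, 1/2, 3/1, 3/4, 3/4, 5/4, 5/6, 3/6, 7/6, 7/1, 7/8, 7/8, 9/8, 7/10, 11/1, 11/12.
The maximum over both is 12; one such subsequence is 24, 6, 24, 14, 19, 10, 17, 13, 21, 12, 28, 20.

12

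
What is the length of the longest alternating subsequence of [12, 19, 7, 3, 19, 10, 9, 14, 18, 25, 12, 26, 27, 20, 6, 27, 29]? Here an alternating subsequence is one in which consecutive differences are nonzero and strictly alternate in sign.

10

Track the best alternating length ending on an up-step vs a down-step at each position: up/down = 1/1, 2/1, 1/3, 1/3, 4/1, 4/5, 4/5, 6/5, 6/5, 6/1, 6/7, 8/1, 8/1, 8/9, 4/9, 10/1, 10/1.
The maximum over both is 10; one such subsequence is 12, 19, 7, 19, 10, 14, 12, 26, 20, 27.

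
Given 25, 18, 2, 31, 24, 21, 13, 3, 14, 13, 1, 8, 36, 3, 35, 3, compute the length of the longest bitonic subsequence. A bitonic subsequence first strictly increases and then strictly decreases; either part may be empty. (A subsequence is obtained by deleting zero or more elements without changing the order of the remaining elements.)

8

Let inc[i] be the LIS ending at i and dec[i] the longest strictly decreasing subsequence starting at i. inc = [1, 1, 1, 2, 2, 2, 2, 2, 3, 3, 1, 3, 4, 2, 4, 2], dec = [7, 5, 2, 7, 6, 5, 3, 2, 4, 3, 1, 2, 3, 1, 2, 1].
max_i inc[i]+dec[i]−1 = 8, with one witness 25, 31, 24, 21, 14, 13, 8, 3.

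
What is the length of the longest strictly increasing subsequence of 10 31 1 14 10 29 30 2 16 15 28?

4

One longest increasing subsequence is 10, 14, 29, 30 (positions 1,4,6,7), of length 4; no longer one exists.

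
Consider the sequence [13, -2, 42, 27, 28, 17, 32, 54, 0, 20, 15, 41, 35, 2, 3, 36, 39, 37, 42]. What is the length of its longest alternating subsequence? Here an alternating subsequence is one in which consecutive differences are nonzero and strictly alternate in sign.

15

A longest alternating subsequence is 13, -2, 42, 27, 28, 17, 32, 0, 20, 15, 41, 35, 39, 37, 42 (positions 1,2,3,4,5,6,7,9,10,11,12,13,17,18,19); its 14 consecutive differences strictly alternate in sign, and length 15 is optimal.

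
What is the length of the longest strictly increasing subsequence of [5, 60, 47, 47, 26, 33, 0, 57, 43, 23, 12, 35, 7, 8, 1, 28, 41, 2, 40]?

5

Let dp[i] be the longest increasing subsequence ending at position i. Then dp = [1, 2, 2, 2, 2, 3, 1, 4, 4, 2, 2, 4, 2, 3, 2, 4, 5, 3, 5].
The maximum is 5; one witness is 5, 26, 33, 35, 41 at positions 1,5,6,12,17.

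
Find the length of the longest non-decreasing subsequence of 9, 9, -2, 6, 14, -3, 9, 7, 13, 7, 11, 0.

5

Scanning left to right, the best length ending at each element is: 9→1, 9→2, -2→1, 6→2, 14→3, -3→1, 9→3, 7→3, 13→4, 7→4, 11→5, 0→2.
So the longest non-decreasing subsequence has length 5, e.g. -2, 6, 7, 7, 11.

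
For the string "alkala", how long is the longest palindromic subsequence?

5

One longest palindromic subsequence is alala (positions 1,2,4,5,6); it reads the same forward and backward, and the interval DP gives dp[1][6] = 5.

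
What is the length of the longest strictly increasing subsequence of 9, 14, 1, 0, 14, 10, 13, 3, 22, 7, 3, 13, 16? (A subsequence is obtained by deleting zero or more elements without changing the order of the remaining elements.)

Scanning left to right, the best length ending at each element is: 9→1, 14→2, 1→1, 0→1, 14→2, 10→2, 13→3, 3→2, 22→4, 7→3, 3→2, 13→4, 16→5.
So the longest increasing subsequence has length 5, e.g. 1, 3, 7, 13, 16.

5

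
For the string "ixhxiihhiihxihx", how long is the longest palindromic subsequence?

12

One longest palindromic subsequence is xhxiihhiixhx (positions 2,3,4,5,6,7,8,9,10,12,14,15); it reads the same forward and backward, and the interval DP gives dp[1][15] = 12.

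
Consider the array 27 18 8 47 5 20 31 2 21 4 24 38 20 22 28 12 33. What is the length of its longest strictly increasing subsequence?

6

Scanning left to right, the best length ending at each element is: 27→1, 18→1, 8→1, 47→2, 5→1, 20→2, 31→3, 2→1, 21→3, 4→2, 24→4, 38→5, 20→3, 22→4, 28→5, 12→3, 33→6.
So the longest increasing subsequence has length 6, e.g. 18, 20, 21, 24, 28, 33.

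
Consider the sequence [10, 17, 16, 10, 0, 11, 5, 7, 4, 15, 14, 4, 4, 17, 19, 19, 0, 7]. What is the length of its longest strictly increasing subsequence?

Scanning left to right, the best length ending at each element is: 10→1, 17→2, 16→2, 10→1, 0→1, 11→2, 5→2, 7→3, 4→2, 15→4, 14→4, 4→2, 4→2, 17→5, 19→6, 19→6, 0→1, 7→3.
So the longest increasing subsequence has length 6, e.g. 0, 5, 7, 15, 17, 19.

6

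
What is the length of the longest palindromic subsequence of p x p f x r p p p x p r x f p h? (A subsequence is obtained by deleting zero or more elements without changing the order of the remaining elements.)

One longest palindromic subsequence is pfxrpppprxfp (positions 3,4,5,6,7,8,9,11,12,13,14,15); it reads the same forward and backward, and the interval DP gives dp[1][16] = 12.

12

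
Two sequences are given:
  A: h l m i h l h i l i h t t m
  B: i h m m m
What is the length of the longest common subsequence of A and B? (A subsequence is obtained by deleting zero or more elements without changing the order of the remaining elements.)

3

A longest common subsequence is hmm (length 3); the LCS DP confirms no longer common subsequence exists.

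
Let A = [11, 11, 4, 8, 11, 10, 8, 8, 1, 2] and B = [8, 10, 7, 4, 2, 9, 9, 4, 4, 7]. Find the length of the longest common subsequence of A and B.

3

A longest common subsequence is 8, 10, 2 (length 3); the LCS DP confirms no longer common subsequence exists.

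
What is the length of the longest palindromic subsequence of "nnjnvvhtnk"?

Using dp[i][j] = 2 + dp[i+1][j−1] if the ends match, else max(dp[i+1][j], dp[i][j−1]):
dp[1][10] = 5. A witness is nnjnn at positions 1,2,3,4,9.

5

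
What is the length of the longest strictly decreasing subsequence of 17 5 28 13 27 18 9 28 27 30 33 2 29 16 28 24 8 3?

6

Let dp[i] be the longest decreasing subsequence ending at position i. Then dp = [1, 2, 1, 2, 2, 3, 4, 1, 2, 1, 1, 5, 2, 4, 3, 4, 5, 6].
The maximum is 6; one witness is 28, 27, 18, 9, 8, 3 at positions 3,5,6,7,17,18.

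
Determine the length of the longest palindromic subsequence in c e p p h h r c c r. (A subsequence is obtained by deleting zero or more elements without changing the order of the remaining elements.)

4

One longest palindromic subsequence is rccr (positions 7,8,9,10); it reads the same forward and backward, and the interval DP gives dp[1][10] = 4.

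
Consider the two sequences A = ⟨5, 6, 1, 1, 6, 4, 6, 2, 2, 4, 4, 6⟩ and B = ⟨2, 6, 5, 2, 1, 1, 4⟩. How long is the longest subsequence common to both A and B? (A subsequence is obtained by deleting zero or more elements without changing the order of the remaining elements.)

A longest common subsequence is 5, 1, 1, 4 (length 4); the LCS DP confirms no longer common subsequence exists.

4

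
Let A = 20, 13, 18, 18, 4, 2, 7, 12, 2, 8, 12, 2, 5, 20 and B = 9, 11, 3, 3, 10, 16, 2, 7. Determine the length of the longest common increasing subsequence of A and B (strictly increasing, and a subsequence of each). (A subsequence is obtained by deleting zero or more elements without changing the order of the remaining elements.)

2

For each value that appears in both, track the longest common increasing run ending there.
The best achievable length is 2; one witness is 2, 7 (A-positions 6,7, B-positions 7,8).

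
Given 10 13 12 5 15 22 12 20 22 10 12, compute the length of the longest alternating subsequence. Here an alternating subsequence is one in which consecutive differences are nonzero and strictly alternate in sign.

Track the best alternating length ending on an up-step vs a down-step at each position: up/down = 1/1, 2/1, 2/3, 1/3, 4/1, 4/1, 4/5, 6/5, 6/1, 4/7, 8/7.
The maximum over both is 8; one such subsequence is 10, 13, 12, 15, 12, 20, 10, 12.

8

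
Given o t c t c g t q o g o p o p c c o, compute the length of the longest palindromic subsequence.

9

Using dp[i][j] = 2 + dp[i+1][j−1] if the ends match, else max(dp[i+1][j], dp[i][j−1]):
dp[1][17] = 9. A witness is occpopcco at positions 1,3,5,12,13,14,15,16,17.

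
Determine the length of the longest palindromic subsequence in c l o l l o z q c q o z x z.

Using dp[i][j] = 2 + dp[i+1][j−1] if the ends match, else max(dp[i+1][j], dp[i][j−1]):
dp[1][14] = 6. A witness is colloc at positions 1,3,4,5,6,9.

6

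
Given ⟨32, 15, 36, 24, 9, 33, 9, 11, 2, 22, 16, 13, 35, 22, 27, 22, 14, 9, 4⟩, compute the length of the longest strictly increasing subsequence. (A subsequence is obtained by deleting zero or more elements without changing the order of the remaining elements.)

5

Let dp[i] be the longest increasing subsequence ending at position i. Then dp = [1, 1, 2, 2, 1, 3, 1, 2, 1, 3, 3, 3, 4, 4, 5, 4, 4, 2, 2].
The maximum is 5; one witness is 9, 11, 16, 22, 27 at positions 5,8,11,14,15.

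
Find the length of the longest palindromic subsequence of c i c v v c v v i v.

7

Using dp[i][j] = 2 + dp[i+1][j−1] if the ends match, else max(dp[i+1][j], dp[i][j−1]):
dp[1][10] = 7. A witness is ivvcvvi at positions 2,4,5,6,7,8,9.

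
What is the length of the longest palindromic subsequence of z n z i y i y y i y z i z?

One longest palindromic subsequence is ziyiyyiyiz (positions 1,4,5,6,7,8,9,10,12,13); it reads the same forward and backward, and the interval DP gives dp[1][13] = 10.

10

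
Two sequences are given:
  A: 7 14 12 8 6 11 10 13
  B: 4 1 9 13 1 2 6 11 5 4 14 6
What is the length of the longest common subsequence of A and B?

A longest common subsequence is 14, 6 (length 2); the LCS DP confirms no longer common subsequence exists.

2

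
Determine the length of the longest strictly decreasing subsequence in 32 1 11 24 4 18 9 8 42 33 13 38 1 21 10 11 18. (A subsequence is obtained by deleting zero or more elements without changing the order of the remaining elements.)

One longest decreasing subsequence is 32, 24, 18, 9, 8, 1 (positions 1,4,6,7,8,13), of length 6; no longer one exists.

6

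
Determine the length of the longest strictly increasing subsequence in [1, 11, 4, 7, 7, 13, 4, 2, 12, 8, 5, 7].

4

One longest increasing subsequence is 1, 4, 7, 13 (positions 1,3,4,6), of length 4; no longer one exists.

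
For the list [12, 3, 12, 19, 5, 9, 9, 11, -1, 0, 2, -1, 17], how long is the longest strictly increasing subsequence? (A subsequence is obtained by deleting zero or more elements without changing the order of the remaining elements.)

5

Let dp[i] be the longest increasing subsequence ending at position i. Then dp = [1, 1, 2, 3, 2, 3, 3, 4, 1, 2, 3, 1, 5].
The maximum is 5; one witness is 3, 5, 9, 11, 17 at positions 2,5,6,8,13.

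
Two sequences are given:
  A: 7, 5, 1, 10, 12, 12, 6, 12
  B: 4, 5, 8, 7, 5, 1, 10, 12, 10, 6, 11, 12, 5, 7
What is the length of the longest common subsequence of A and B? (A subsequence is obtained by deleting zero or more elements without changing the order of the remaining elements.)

7

A longest common subsequence is 7, 5, 1, 10, 12, 6, 12 (length 7); the LCS DP confirms no longer common subsequence exists.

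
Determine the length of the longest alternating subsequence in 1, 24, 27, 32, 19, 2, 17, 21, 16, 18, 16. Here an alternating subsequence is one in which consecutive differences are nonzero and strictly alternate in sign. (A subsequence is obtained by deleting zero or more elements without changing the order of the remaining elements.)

A longest alternating subsequence is 1, 24, 2, 17, 16, 18, 16 (positions 1,2,6,7,9,10,11); its 6 consecutive differences strictly alternate in sign, and length 7 is optimal.

7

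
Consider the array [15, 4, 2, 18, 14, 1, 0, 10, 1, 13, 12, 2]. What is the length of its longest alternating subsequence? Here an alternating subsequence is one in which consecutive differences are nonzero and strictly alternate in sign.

Track the best alternating length ending on an up-step vs a down-step at each position: up/down = 1/1, 1/2, 1/2, 3/1, 3/4, 1/4, 1/4, 5/4, 5/6, 7/4, 7/8, 7/8.
The maximum over both is 8; one such subsequence is 15, 4, 18, 1, 10, 1, 13, 12.

8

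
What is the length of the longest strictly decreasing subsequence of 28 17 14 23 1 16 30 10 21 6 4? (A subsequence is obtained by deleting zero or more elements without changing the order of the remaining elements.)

6

One longest decreasing subsequence is 28, 17, 14, 10, 6, 4 (positions 1,2,3,8,10,11), of length 6; no longer one exists.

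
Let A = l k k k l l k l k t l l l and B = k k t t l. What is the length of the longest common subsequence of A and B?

A longest common subsequence is kktl (length 4); the LCS DP confirms no longer common subsequence exists.

4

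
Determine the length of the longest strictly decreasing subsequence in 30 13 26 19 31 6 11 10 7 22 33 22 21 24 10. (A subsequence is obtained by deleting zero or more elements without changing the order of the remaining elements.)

One longest decreasing subsequence is 30, 26, 19, 11, 10, 7 (positions 1,3,4,7,8,9), of length 6; no longer one exists.

6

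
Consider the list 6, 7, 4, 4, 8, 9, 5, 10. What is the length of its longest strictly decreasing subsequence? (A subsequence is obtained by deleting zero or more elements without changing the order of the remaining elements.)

Scanning left to right, the best length ending at each element is: 6→1, 7→1, 4→2, 4→2, 8→1, 9→1, 5→2, 10→1.
So the longest decreasing subsequence has length 2, e.g. 6, 4.

2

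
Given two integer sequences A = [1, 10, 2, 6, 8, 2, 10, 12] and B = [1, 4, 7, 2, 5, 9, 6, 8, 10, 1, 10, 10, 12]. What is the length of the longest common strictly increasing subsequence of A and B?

A longest common strictly increasing subsequence is 1, 2, 6, 8, 10, 12 (length 6); it appears in order in both A and B, and no longer such subsequence exists.

6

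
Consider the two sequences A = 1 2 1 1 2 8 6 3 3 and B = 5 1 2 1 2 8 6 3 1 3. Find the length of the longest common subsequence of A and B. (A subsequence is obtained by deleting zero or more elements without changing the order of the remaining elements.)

8

Backtracking the LCS table gives one alignment: 1 (A1,B2) → 2 (A2,B3) → 1 (A4,B4) → 2 (A5,B5) → 8 (A6,B6) → 6 (A7,B7) → 3 (A8,B8) → 3 (A9,B10).
So the longest common subsequence has length 8.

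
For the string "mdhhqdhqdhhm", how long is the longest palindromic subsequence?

Using dp[i][j] = 2 + dp[i+1][j−1] if the ends match, else max(dp[i+1][j], dp[i][j−1]):
dp[1][12] = 9. A witness is mhhdqdhhm at positions 1,3,4,6,8,9,10,11,12.

9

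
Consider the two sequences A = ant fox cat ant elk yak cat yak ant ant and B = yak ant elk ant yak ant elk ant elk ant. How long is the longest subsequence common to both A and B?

5

A longest common subsequence is ant, ant, elk, ant, ant (length 5); the LCS DP confirms no longer common subsequence exists.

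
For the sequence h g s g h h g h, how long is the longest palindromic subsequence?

One longest palindromic subsequence is hghhgh (positions 1,2,5,6,7,8); it reads the same forward and backward, and the interval DP gives dp[1][8] = 6.

6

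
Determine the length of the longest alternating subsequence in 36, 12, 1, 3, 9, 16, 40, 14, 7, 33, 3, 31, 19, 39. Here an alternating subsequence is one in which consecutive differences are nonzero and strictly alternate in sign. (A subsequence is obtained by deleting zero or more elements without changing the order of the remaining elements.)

9

Track the best alternating length ending on an up-step vs a down-step at each position: up/down = 1/1, 1/2, 1/2, 3/2, 3/2, 3/2, 3/1, 3/4, 3/4, 5/4, 3/6, 7/6, 7/8, 9/4.
The maximum over both is 9; one such subsequence is 36, 12, 16, 14, 33, 3, 31, 19, 39.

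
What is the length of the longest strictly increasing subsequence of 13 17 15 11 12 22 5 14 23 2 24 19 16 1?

5

One longest increasing subsequence is 13, 17, 22, 23, 24 (positions 1,2,6,9,11), of length 5; no longer one exists.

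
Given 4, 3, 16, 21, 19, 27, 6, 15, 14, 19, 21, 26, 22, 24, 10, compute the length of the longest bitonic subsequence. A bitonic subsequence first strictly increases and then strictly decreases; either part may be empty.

8

Let inc[i] be the LIS ending at i and dec[i] the longest strictly decreasing subsequence starting at i. inc = [1, 1, 2, 3, 3, 4, 2, 3, 3, 4, 5, 6, 6, 7, 3], dec = [2, 1, 4, 5, 4, 4, 1, 3, 2, 2, 2, 3, 2, 2, 1].
max_i inc[i]+dec[i]−1 = 8, with one witness 4, 6, 15, 19, 21, 26, 24, 10.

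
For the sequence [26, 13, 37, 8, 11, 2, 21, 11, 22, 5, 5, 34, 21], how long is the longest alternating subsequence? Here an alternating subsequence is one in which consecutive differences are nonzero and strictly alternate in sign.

Track the best alternating length ending on an up-step vs a down-step at each position: up/down = 1/1, 1/2, 3/1, 1/4, 5/4, 1/6, 7/4, 7/8, 9/4, 7/10, 7/10, 11/4, 11/12.
The maximum over both is 12; one such subsequence is 26, 13, 37, 8, 11, 2, 21, 11, 22, 5, 34, 21.

12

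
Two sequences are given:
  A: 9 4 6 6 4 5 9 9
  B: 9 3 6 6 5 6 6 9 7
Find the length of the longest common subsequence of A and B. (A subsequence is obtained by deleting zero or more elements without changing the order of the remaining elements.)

A longest common subsequence is 9, 6, 6, 5, 9 (length 5); the LCS DP confirms no longer common subsequence exists.

5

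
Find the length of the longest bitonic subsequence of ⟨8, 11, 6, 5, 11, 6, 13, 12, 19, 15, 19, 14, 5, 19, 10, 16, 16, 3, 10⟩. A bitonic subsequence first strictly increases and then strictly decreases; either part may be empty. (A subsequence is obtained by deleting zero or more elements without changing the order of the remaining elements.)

8

One longest bitonic subsequence is 8, 11, 13, 19, 15, 14, 10, 3 (positions 1,2,7,9,10,12,15,18): it rises to 19 then falls. Length 8 is optimal.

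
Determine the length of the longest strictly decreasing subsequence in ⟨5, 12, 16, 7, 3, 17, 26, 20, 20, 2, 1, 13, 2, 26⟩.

Let dp[i] be the longest decreasing subsequence ending at position i. Then dp = [1, 1, 1, 2, 3, 1, 1, 2, 2, 4, 5, 3, 4, 1].
The maximum is 5; one witness is 12, 7, 3, 2, 1 at positions 2,4,5,10,11.

5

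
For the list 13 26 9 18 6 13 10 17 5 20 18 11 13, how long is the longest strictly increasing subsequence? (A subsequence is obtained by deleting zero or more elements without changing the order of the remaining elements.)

4

One longest increasing subsequence is 9, 13, 17, 20 (positions 3,6,8,10), of length 4; no longer one exists.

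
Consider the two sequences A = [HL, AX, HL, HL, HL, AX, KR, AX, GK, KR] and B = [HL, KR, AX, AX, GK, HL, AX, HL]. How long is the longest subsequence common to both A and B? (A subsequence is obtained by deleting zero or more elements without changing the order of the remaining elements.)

A longest common subsequence is HL, AX, HL, HL (length 4); the LCS DP confirms no longer common subsequence exists.

4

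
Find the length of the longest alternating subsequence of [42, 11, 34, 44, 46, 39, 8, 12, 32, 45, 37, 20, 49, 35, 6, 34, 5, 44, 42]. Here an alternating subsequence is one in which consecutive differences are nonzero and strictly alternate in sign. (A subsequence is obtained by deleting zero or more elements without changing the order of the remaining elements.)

12

Track the best alternating length ending on an up-step vs a down-step at each position: up/down = 1/1, 1/2, 3/2, 3/1, 3/1, 3/4, 1/4, 5/4, 5/4, 5/4, 5/6, 5/6, 7/1, 7/8, 1/8, 9/8, 1/10, 11/8, 11/12.
The maximum over both is 12; one such subsequence is 42, 11, 44, 39, 45, 37, 49, 6, 34, 5, 44, 42.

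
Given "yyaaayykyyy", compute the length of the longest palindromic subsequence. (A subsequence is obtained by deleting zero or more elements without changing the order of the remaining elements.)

Using dp[i][j] = 2 + dp[i+1][j−1] if the ends match, else max(dp[i+1][j], dp[i][j−1]):
dp[1][11] = 7. A witness is yyykyyy at positions 1,2,6,8,9,10,11.

7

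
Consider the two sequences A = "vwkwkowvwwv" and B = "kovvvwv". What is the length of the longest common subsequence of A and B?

5

A longest common subsequence is kovwv (length 5); the LCS DP confirms no longer common subsequence exists.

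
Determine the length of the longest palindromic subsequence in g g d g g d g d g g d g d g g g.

14

Using dp[i][j] = 2 + dp[i+1][j−1] if the ends match, else max(dp[i+1][j], dp[i][j−1]):
dp[1][16] = 14. A witness is gggdgdggdgdggg at positions 1,2,4,6,7,8,9,10,11,12,13,14,15,16.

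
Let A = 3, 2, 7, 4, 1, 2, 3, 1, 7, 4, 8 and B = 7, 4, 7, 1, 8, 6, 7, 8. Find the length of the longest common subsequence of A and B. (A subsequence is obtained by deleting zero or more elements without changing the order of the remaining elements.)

5

A longest common subsequence is 7, 4, 1, 7, 8 (length 5); the LCS DP confirms no longer common subsequence exists.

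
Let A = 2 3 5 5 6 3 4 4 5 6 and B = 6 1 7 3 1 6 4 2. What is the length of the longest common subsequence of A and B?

Backtracking the LCS table gives one alignment: 3 (A2,B4) → 6 (A5,B6) → 4 (A7,B7).
So the longest common subsequence has length 3.

3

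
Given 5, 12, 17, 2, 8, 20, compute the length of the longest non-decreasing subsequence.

Scanning left to right, the best length ending at each element is: 5→1, 12→2, 17→3, 2→1, 8→2, 20→4.
So the longest non-decreasing subsequence has length 4, e.g. 5, 12, 17, 20.

4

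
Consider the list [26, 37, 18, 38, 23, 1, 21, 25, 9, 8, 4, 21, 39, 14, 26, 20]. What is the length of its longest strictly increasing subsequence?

Scanning left to right, the best length ending at each element is: 26→1, 37→2, 18→1, 38→3, 23→2, 1→1, 21→2, 25→3, 9→2, 8→2, 4→2, 21→3, 39→4, 14→3, 26→4, 20→4.
So the longest increasing subsequence has length 4, e.g. 26, 37, 38, 39.

4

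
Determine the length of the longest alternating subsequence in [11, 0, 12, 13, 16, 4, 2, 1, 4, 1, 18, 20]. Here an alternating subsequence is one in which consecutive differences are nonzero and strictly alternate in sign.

Track the best alternating length ending on an up-step vs a down-step at each position: up/down = 1/1, 1/2, 3/1, 3/1, 3/1, 3/4, 3/4, 3/4, 5/4, 3/6, 7/1, 7/1.
The maximum over both is 7; one such subsequence is 11, 0, 12, 2, 4, 1, 18.

7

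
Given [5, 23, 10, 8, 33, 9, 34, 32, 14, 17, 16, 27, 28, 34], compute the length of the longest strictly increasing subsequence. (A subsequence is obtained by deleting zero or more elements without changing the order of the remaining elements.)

One longest increasing subsequence is 5, 8, 9, 14, 17, 27, 28, 34 (positions 1,4,6,9,10,12,13,14), of length 8; no longer one exists.

8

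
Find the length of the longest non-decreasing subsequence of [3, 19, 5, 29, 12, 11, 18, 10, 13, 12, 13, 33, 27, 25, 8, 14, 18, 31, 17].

One longest non-decreasing subsequence is 3, 5, 12, 13, 13, 14, 18, 31 (positions 1,3,5,9,11,16,17,18), of length 8; no longer one exists.

8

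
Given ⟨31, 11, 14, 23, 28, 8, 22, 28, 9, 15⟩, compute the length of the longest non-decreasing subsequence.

One longest non-decreasing subsequence is 11, 14, 23, 28, 28 (positions 2,3,4,5,8), of length 5; no longer one exists.

5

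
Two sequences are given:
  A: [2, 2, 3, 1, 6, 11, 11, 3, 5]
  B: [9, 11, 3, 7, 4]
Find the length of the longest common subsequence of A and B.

2

Backtracking the LCS table gives one alignment: 11 (A7,B2) → 3 (A8,B3).
So the longest common subsequence has length 2.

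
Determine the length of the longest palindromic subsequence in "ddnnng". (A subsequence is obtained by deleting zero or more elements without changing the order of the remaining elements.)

One longest palindromic subsequence is nnn (positions 3,4,5); it reads the same forward and backward, and the interval DP gives dp[1][6] = 3.

3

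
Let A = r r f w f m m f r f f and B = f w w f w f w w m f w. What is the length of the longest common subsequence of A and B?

Backtracking the LCS table gives one alignment: f (A3,B4) → w (A4,B5) → f (A5,B6) → m (A7,B9) → f (A8,B10).
So the longest common subsequence has length 5.

5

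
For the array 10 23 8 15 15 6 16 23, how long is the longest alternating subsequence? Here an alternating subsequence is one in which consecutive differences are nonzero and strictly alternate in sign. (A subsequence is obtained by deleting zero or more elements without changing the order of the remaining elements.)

6

Track the best alternating length ending on an up-step vs a down-step at each position: up/down = 1/1, 2/1, 1/3, 4/3, 4/3, 1/5, 6/3, 6/1.
The maximum over both is 6; one such subsequence is 10, 23, 8, 15, 6, 16.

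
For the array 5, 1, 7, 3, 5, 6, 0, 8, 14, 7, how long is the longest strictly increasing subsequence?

One longest increasing subsequence is 1, 3, 5, 6, 8, 14 (positions 2,4,5,6,8,9), of length 6; no longer one exists.

6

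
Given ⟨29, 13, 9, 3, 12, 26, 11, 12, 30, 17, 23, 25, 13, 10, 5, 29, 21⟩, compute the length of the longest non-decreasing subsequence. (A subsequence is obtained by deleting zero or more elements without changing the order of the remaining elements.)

7

Scanning left to right, the best length ending at each element is: 29→1, 13→1, 9→1, 3→1, 12→2, 26→3, 11→2, 12→3, 30→4, 17→4, 23→5, 25→6, 13→4, 10→2, 5→2, 29→7, 21→5.
So the longest non-decreasing subsequence has length 7, e.g. 9, 12, 12, 17, 23, 25, 29.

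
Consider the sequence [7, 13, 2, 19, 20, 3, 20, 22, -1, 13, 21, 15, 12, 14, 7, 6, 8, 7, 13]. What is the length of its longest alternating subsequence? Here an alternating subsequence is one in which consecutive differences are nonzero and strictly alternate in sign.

A longest alternating subsequence is 7, 13, 2, 19, 3, 20, -1, 13, 12, 14, 7, 8, 7, 13 (positions 1,2,3,4,6,7,9,10,13,14,15,17,18,19); its 13 consecutive differences strictly alternate in sign, and length 14 is optimal.

14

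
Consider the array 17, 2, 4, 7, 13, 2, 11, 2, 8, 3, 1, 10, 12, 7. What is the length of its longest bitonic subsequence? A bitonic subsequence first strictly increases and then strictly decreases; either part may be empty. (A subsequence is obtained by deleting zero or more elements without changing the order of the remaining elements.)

Let inc[i] be the LIS ending at i and dec[i] the longest strictly decreasing subsequence starting at i. inc = [1, 1, 2, 3, 4, 1, 4, 1, 4, 2, 1, 5, 6, 3], dec = [6, 2, 3, 3, 5, 2, 4, 2, 3, 2, 1, 2, 2, 1].
max_i inc[i]+dec[i]−1 = 8, with one witness 2, 4, 7, 13, 11, 8, 3, 1.

8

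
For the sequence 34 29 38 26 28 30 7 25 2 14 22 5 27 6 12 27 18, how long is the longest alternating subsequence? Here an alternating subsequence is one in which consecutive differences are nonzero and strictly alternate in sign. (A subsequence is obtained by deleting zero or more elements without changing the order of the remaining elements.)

14

Track the best alternating length ending on an up-step vs a down-step at each position: up/down = 1/1, 1/2, 3/1, 1/4, 5/4, 5/4, 1/6, 7/6, 1/8, 9/8, 9/8, 9/10, 11/6, 11/12, 13/12, 13/6, 13/14.
The maximum over both is 14; one such subsequence is 34, 29, 38, 26, 28, 7, 25, 2, 14, 5, 27, 6, 27, 18.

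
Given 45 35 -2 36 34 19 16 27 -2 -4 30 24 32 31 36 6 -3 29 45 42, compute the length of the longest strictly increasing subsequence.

7

Scanning left to right, the best length ending at each element is: 45→1, 35→1, -2→1, 36→2, 34→2, 19→2, 16→2, 27→3, -2→1, -4→1, 30→4, 24→3, 32→5, 31→5, 36→6, 6→2, -3→2, 29→4, 45→7, 42→7.
So the longest increasing subsequence has length 7, e.g. -2, 19, 27, 30, 32, 36, 45.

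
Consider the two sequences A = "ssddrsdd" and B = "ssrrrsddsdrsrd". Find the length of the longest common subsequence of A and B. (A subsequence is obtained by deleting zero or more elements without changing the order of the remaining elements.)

Backtracking the LCS table gives one alignment: s (A1,B2) → s (A2,B6) → d (A3,B8) → d (A4,B10) → r (A5,B11) → s (A6,B12) → d (A8,B14).
So the longest common subsequence has length 7.

7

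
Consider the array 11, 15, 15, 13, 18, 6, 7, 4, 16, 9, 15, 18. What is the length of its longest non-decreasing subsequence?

5

One longest non-decreasing subsequence is 11, 15, 15, 18, 18 (positions 1,2,3,5,12), of length 5; no longer one exists.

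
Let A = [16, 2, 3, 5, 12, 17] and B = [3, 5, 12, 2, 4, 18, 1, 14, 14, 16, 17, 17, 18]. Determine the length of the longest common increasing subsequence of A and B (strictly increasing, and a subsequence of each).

4

For each value that appears in both, track the longest common increasing run ending there.
The best achievable length is 4; one witness is 3, 5, 12, 17 (A-positions 3,4,5,6, B-positions 1,2,3,11).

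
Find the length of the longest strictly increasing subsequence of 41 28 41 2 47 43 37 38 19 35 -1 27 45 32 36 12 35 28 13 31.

Let dp[i] be the longest increasing subsequence ending at position i. Then dp = [1, 1, 2, 1, 3, 3, 2, 3, 2, 3, 1, 3, 4, 4, 5, 2, 5, 4, 3, 5].
The maximum is 5; one witness is 2, 19, 27, 32, 36 at positions 4,9,12,14,15.

5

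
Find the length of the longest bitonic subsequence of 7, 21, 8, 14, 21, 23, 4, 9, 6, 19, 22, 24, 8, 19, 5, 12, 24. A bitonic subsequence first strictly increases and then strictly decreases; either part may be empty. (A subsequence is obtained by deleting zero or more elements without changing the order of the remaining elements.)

8

Let inc[i] be the LIS ending at i and dec[i] the longest strictly decreasing subsequence starting at i. inc = [1, 2, 2, 3, 4, 5, 1, 3, 2, 4, 5, 6, 3, 4, 2, 4, 6], dec = [3, 5, 3, 4, 4, 4, 1, 3, 2, 3, 3, 3, 2, 2, 1, 1, 1].
max_i inc[i]+dec[i]−1 = 8, with one witness 7, 8, 14, 21, 23, 22, 19, 12.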